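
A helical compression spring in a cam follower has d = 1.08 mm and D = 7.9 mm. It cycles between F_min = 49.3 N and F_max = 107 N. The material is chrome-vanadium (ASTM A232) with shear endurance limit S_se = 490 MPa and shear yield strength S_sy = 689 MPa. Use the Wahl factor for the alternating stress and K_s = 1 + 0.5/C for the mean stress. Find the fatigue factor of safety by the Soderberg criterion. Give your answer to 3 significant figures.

0.326

C = D/d = 7.9/1.08 = 7.3148; K_W = (4C−1)/(4C−4)+0.615/C = 1.2028; K_s = 1+0.5/C = 1.0684
F_a = (F_max−F_min)/2 = 28.85 N; F_m = (F_max+F_min)/2 = 78.15 N
τ_a = K_W·8F_aD/(πd³) = 1.2028 × 460.72 = 554.18 MPa
τ_m = K_s·8F_mD/(πd³) = 1.0684 × 1248 = 1333.3 MPa
Soderberg: 1/n_f = τ_a/S_se + τ_m/S_sy = 554.18/490 + 1333.3/689 = 1.13098 + 1.93518 = 3.0662
n_f = 1/3.0662 = 0.3261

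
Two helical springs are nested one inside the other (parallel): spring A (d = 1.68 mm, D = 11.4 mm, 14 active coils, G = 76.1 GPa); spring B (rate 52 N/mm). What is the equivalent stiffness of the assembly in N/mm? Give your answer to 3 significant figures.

55.7 N/mm

k_A = Gd⁴/(8D³N_a) = (76.1×10³)(1.68⁴)/(8·11.4³·14) = 3.6533 N/mm
Parallel: k_eq = 3.6533 + 52 = 55.653 N/mm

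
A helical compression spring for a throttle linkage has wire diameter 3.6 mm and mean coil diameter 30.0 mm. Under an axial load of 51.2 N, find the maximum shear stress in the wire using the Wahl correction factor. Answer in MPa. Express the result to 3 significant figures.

98.6 MPa

Spring index C = D/d = 30.0/3.6 = 8.3333
K_W = (4C−1)/(4C−4) + 0.615/C = 32.333/29.333 + 0.0738 = 1.1761
τ₀ = 8FD/(πd³) = 8·51.2·30.0/(π·3.6³) = 12288/146.57 = 83.835 MPa
τ_max = K·τ₀ = 1.1761 × 83.835 = 98.596 MPa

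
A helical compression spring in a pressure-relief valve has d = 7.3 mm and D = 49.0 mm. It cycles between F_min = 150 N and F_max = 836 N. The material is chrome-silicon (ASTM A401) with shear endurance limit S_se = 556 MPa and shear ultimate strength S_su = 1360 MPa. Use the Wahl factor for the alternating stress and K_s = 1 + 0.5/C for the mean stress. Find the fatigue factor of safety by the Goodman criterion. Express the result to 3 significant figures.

C = D/d = 49.0/7.3 = 6.7123; K_W = (4C−1)/(4C−4)+0.615/C = 1.2229; K_s = 1+0.5/C = 1.0745
F_a = (F_max−F_min)/2 = 343 N; F_m = (F_max+F_min)/2 = 493 N
τ_a = K_W·8F_aD/(πd³) = 1.2229 × 110.02 = 134.54 MPa
τ_m = K_s·8F_mD/(πd³) = 1.0745 × 158.13 = 169.91 MPa
Goodman: 1/n_f = τ_a/S_se + τ_m/S_su = 134.54/556 + 169.91/1360 = 0.24198 + 0.12493 = 0.36692
n_f = 1/0.36692 = 2.725

2.73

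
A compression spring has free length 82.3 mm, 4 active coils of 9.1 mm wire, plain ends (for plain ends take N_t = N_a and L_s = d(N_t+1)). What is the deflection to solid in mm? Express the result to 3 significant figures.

N_t = 4; L_s = 9.1·5 = 45.5 mm
δ_solid = L₀ − L_s = 82.3 − 45.5 = 36.8 mm

36.8 mm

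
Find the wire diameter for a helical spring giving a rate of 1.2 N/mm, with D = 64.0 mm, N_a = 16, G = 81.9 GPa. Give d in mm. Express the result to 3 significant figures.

d = (8D³N_a·k / G)^(1/4) = (8·64.0³·16·1.2 / (81.9×10³))^0.25
  = (491.64)^0.25 = 4.7088 mm

4.71 mm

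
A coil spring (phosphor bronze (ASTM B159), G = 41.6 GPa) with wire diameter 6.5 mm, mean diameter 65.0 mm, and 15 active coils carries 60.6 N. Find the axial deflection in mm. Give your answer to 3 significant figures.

26.9 mm

k = Gd⁴/(8D³N_a) = (41.6×10³)(6.5⁴)/(8·65.0³·15) = 2.2533 N/mm
δ = F/k = 60.6 / 2.2533 = 26.893 mm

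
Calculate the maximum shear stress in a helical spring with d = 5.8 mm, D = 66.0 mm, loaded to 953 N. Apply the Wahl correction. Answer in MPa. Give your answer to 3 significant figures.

925 MPa

Spring index C = D/d = 66.0/5.8 = 11.3793
K_W = (4C−1)/(4C−4) + 0.615/C = 44.517/41.517 + 0.0540 = 1.1263
τ₀ = 8FD/(πd³) = 8·953·66.0/(π·5.8³) = 503184/612.96 = 820.91 MPa
τ_max = K·τ₀ = 1.1263 × 820.91 = 924.59 MPa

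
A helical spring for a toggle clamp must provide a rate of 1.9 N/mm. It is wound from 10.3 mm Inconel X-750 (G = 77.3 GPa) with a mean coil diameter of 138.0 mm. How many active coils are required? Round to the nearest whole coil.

N_a = Gd⁴/(8D³k) = (77.3×10³ × 10.3⁴)/(8 × 138.0³ × 1.9)
    = 8.70018e+08 / 3.99467e+07 = 21.78 → 22 coils

22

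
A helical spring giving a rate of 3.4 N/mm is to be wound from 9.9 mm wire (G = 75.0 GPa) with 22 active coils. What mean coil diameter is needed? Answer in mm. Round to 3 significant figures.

D = (Gd⁴/(8N_a·k))^(1/3) = (75.0×10³·9.9⁴/(8·22·3.4))^(1/3)
  = (1.20396e+06)^(1/3) = 106.3825 mm

106 mm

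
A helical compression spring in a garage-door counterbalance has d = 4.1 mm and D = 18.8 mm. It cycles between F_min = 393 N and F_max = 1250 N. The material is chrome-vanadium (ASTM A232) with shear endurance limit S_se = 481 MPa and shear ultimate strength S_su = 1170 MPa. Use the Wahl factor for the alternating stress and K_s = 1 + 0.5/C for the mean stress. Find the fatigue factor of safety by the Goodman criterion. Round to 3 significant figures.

0.729

C = D/d = 18.8/4.1 = 4.5854; K_W = (4C−1)/(4C−4)+0.615/C = 1.3433; K_s = 1+0.5/C = 1.1090
F_a = (F_max−F_min)/2 = 428.5 N; F_m = (F_max+F_min)/2 = 821.5 N
τ_a = K_W·8F_aD/(πd³) = 1.3433 × 297.64 = 399.83 MPa
τ_m = K_s·8F_mD/(πd³) = 1.1090 × 570.63 = 632.85 MPa
Goodman: 1/n_f = τ_a/S_se + τ_m/S_su = 399.83/481 + 632.85/1170 = 0.83124 + 0.54090 = 1.3721
n_f = 1/1.3721 = 0.7288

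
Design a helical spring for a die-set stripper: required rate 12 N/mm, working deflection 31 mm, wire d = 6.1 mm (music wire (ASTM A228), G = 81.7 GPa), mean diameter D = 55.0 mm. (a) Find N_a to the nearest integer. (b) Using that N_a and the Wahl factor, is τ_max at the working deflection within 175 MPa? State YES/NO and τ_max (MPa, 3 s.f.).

(a) 7 coils; (b) NO, τ_max = 270 MPa

N_a = Gd⁴/(8D³k) = (81.7×10³)(6.1⁴)/(8·55.0³·12) = 7.082 → N_a = 7
Actual rate k = Gd⁴/(8D³·7) = 12.141 N/mm
Working load F = kδ = 12.141·31 = 376.38 N
C = 55.0/6.1 = 9.0164; K_W = (4C−1)/(4C−4)+0.615/C = 1.1618
τ_max = K_W·8FD/(πd³) = 1.1618·232.24 = 269.81 MPa
τ_max > 175 MPa → exceeds allowable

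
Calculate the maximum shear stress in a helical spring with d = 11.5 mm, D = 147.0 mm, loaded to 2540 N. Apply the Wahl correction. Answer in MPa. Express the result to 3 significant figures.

Spring index C = D/d = 147.0/11.5 = 12.7826
K_W = (4C−1)/(4C−4) + 0.615/C = 50.130/47.130 + 0.0481 = 1.1118
τ₀ = 8FD/(πd³) = 8·2540·147.0/(π·11.5³) = 2.98704e+06/4778 = 625.17 MPa
τ_max = K·τ₀ = 1.1118 × 625.17 = 695.04 MPa

695 MPa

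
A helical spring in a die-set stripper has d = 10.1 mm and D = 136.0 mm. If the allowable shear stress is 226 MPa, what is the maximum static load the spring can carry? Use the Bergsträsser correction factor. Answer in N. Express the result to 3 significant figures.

612 N

C = D/d = 136.0/10.1 = 13.4653
K_B = (4C+2)/(4C−3) = 55.861/50.861 = 1.0983
τ_max = K·8FD/(πd³) → F_max = τ_allow·πd³/(8DK)
F_max = 226·π·10.1³/(8·136.0·1.0983) = 7.3151e+05/1195 = 612.17 N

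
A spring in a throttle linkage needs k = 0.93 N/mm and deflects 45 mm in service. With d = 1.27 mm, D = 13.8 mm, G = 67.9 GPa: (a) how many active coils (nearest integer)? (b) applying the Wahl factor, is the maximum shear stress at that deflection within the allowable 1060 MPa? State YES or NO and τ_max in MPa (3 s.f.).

N_a = Gd⁴/(8D³k) = (67.9×10³)(1.27⁴)/(8·13.8³·0.93) = 9.034 → N_a = 9
Actual rate k = Gd⁴/(8D³·9) = 0.9335 N/mm
Working load F = kδ = 0.9335·45 = 42.008 N
C = 13.8/1.27 = 10.8661; K_W = (4C−1)/(4C−4)+0.615/C = 1.1326
τ_max = K_W·8FD/(πd³) = 1.1326·720.67 = 816.24 MPa
τ_max ≤ 1060 MPa → acceptable

(a) 9 coils; (b) YES, τ_max = 816 MPa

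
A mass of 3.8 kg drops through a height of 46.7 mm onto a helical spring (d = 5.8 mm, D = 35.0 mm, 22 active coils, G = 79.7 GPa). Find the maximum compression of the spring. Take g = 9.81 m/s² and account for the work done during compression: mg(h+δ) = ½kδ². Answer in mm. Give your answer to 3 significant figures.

k = Gd⁴/(8D³N_a) = (79.7×10³)(5.8⁴)/(8·35.0³·22) = 11.952 N/mm
W = mg = 3.8 × 9.81 = 37.278 N
½kδ² − Wδ − Wh = 0 → δ = (W + √(W² + 2kWh))/k
δ = (37.278 + √(1389.6 + 41615.3))/11.952 = (37.278 + 207.38)/11.952 = 20.469 mm

20.5 mm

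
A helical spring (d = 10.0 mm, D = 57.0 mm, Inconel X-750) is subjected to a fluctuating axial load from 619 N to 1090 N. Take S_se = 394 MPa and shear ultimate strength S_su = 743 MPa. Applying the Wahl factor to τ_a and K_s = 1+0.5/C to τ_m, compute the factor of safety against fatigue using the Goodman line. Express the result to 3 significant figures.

C = D/d = 57.0/10.0 = 5.7000; K_W = (4C−1)/(4C−4)+0.615/C = 1.2675; K_s = 1+0.5/C = 1.0877
F_a = (F_max−F_min)/2 = 235.5 N; F_m = (F_max+F_min)/2 = 854.5 N
τ_a = K_W·8F_aD/(πd³) = 1.2675 × 34.183 = 43.325 MPa
τ_m = K_s·8F_mD/(πd³) = 1.0877 × 124.03 = 134.91 MPa
Goodman: 1/n_f = τ_a/S_se + τ_m/S_su = 43.325/394 + 134.91/743 = 0.10996 + 0.18157 = 0.29154
n_f = 1/0.29154 = 3.43

3.43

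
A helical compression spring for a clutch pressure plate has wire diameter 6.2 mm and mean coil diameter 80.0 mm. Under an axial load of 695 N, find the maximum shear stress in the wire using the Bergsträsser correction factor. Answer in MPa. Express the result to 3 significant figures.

655 MPa

Spring index C = D/d = 80.0/6.2 = 12.9032
K_B = (4C+2)/(4C−3) = 53.613/48.613 = 1.1029
τ₀ = 8FD/(πd³) = 8·695·80.0/(π·6.2³) = 444800/748.73 = 594.07 MPa
τ_max = K·τ₀ = 1.1029 × 594.07 = 655.18 MPa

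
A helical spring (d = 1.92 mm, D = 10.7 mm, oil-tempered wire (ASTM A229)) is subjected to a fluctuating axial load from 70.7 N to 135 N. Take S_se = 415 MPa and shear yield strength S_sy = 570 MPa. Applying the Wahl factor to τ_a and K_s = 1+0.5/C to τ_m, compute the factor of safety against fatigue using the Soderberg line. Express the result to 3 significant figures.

C = D/d = 10.7/1.92 = 5.5729; K_W = (4C−1)/(4C−4)+0.615/C = 1.2744; K_s = 1+0.5/C = 1.0897
F_a = (F_max−F_min)/2 = 32.15 N; F_m = (F_max+F_min)/2 = 102.85 N
τ_a = K_W·8F_aD/(πd³) = 1.2744 × 123.77 = 157.72 MPa
τ_m = K_s·8F_mD/(πd³) = 1.0897 × 395.94 = 431.46 MPa
Soderberg: 1/n_f = τ_a/S_se + τ_m/S_sy = 157.72/415 + 431.46/570 = 0.38006 + 0.75695 = 1.137
n_f = 1/1.137 = 0.8795

0.880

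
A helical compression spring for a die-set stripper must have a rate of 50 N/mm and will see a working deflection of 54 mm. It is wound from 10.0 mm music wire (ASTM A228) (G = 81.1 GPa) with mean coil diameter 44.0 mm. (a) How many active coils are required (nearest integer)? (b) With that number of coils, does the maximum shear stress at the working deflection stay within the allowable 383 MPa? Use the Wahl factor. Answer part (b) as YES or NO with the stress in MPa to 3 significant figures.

(a) 24 coils; (b) NO, τ_max = 408 MPa

N_a = Gd⁴/(8D³k) = (81.1×10³)(10.0⁴)/(8·44.0³·50) = 23.8 → N_a = 24
Actual rate k = Gd⁴/(8D³·24) = 49.586 N/mm
Working load F = kδ = 49.586·54 = 2677.7 N
C = 44.0/10.0 = 4.4000; K_W = (4C−1)/(4C−4)+0.615/C = 1.3604
τ_max = K_W·8FD/(πd³) = 1.3604·300.02 = 408.13 MPa
τ_max > 383 MPa → exceeds allowable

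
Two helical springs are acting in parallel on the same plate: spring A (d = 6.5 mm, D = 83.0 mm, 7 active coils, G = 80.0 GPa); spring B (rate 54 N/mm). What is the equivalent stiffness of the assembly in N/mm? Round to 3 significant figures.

58.5 N/mm

k_A = Gd⁴/(8D³N_a) = (80.0×10³)(6.5⁴)/(8·83.0³·7) = 4.4599 N/mm
Parallel: k_eq = 4.4599 + 54 = 58.46 N/mm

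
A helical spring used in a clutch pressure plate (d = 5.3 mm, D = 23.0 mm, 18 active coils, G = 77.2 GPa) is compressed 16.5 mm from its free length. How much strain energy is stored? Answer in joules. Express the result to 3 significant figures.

4.73 J

k = Gd⁴/(8D³N_a) = (77.2×10³)(5.3⁴)/(8·23.0³·18) = 34.768 N/mm
U = ½kδ² = 0.5 × 34.768 × 16.5² = 4732.7 N·mm = 4.7327 J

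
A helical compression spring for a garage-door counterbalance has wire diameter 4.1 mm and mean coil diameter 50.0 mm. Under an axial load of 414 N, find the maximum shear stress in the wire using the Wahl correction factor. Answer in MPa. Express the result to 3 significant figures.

855 MPa

Spring index C = D/d = 50.0/4.1 = 12.1951
K_W = (4C−1)/(4C−4) + 0.615/C = 47.780/44.780 + 0.0504 = 1.1174
τ₀ = 8FD/(πd³) = 8·414·50.0/(π·4.1³) = 165600/216.52 = 764.82 MPa
τ_max = K·τ₀ = 1.1174 × 764.82 = 854.63 MPa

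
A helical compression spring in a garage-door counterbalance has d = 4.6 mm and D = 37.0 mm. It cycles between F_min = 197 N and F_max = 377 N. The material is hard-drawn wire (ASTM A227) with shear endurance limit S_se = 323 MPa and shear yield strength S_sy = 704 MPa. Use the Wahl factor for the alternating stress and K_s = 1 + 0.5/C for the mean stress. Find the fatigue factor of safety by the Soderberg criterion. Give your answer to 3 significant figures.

C = D/d = 37.0/4.6 = 8.0435; K_W = (4C−1)/(4C−4)+0.615/C = 1.1829; K_s = 1+0.5/C = 1.0622
F_a = (F_max−F_min)/2 = 90 N; F_m = (F_max+F_min)/2 = 287 N
τ_a = K_W·8F_aD/(πd³) = 1.1829 × 87.119 = 103.06 MPa
τ_m = K_s·8F_mD/(πd³) = 1.0622 × 277.81 = 295.08 MPa
Soderberg: 1/n_f = τ_a/S_se + τ_m/S_sy = 103.06/323 + 295.08/704 = 0.31906 + 0.41915 = 0.73821
n_f = 1/0.73821 = 1.355

1.35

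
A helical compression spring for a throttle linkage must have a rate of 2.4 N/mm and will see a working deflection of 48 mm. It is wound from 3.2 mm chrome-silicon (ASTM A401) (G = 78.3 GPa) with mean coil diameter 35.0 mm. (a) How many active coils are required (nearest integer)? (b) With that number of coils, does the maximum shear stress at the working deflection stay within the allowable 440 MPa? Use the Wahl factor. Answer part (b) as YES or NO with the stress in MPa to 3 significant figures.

N_a = Gd⁴/(8D³k) = (78.3×10³)(3.2⁴)/(8·35.0³·2.4) = 9.974 → N_a = 10
Actual rate k = Gd⁴/(8D³·10) = 2.3937 N/mm
Working load F = kδ = 2.3937·48 = 114.9 N
C = 35.0/3.2 = 10.9375; K_W = (4C−1)/(4C−4)+0.615/C = 1.1317
τ_max = K_W·8FD/(πd³) = 1.1317·312.51 = 353.67 MPa
τ_max ≤ 440 MPa → acceptable

(a) 10 coils; (b) YES, τ_max = 354 MPa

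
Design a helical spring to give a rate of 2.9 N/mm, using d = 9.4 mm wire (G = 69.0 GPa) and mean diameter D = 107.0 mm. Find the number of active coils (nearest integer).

19

N_a = Gd⁴/(8D³k) = (69.0×10³ × 9.4⁴)/(8 × 107.0³ × 2.9)
    = 5.38717e+08 / 2.8421e+07 = 18.95 → 19 coils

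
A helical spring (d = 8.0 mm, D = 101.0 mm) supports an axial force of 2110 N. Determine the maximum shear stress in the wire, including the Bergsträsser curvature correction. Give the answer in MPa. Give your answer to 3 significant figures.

Spring index C = D/d = 101.0/8.0 = 12.6250
K_B = (4C+2)/(4C−3) = 52.500/47.500 = 1.1053
τ₀ = 8FD/(πd³) = 8·2110·101.0/(π·8.0³) = 1.70488e+06/1608.5 = 1059.9 MPa
τ_max = K·τ₀ = 1.1053 × 1059.9 = 1171.5 MPa

1170 MPa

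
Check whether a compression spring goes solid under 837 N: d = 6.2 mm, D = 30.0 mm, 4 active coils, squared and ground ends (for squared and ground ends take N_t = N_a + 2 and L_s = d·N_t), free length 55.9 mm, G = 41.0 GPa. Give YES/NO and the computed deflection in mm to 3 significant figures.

k = Gd⁴/(8D³N_a) = (41.0×10³)(6.2⁴)/(8·30.0³·4) = 70.119 N/mm
N_t = 6; L_s = 6.2·6 = 37.2 mm; δ_solid = L₀ − L_s = 55.9 − 37.2 = 18.7 mm
δ = F/k = 837/70.119 = 11.937 mm
δ < δ_solid → spring does not go solid

NO, δ = 11.9 mm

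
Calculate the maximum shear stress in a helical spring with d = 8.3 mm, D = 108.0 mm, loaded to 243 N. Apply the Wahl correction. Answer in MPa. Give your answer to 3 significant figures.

130 MPa

Spring index C = D/d = 108.0/8.3 = 13.0120
K_W = (4C−1)/(4C−4) + 0.615/C = 51.048/48.048 + 0.0473 = 1.1097
τ₀ = 8FD/(πd³) = 8·243·108.0/(π·8.3³) = 209952/1796.3 = 116.88 MPa
τ_max = K·τ₀ = 1.1097 × 116.88 = 129.7 MPa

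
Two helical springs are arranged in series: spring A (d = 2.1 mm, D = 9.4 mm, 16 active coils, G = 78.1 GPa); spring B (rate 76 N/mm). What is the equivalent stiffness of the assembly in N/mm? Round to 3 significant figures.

12.0 N/mm

k_A = Gd⁴/(8D³N_a) = (78.1×10³)(2.1⁴)/(8·9.4³·16) = 14.287 N/mm
Series: 1/k_eq = 1/14.287 + 1/76 = 0.083153; k_eq = 12.026 N/mm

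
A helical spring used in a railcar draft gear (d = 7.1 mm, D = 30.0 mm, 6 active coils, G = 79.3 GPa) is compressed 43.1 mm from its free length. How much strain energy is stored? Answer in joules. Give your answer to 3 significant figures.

144 J

k = Gd⁴/(8D³N_a) = (79.3×10³)(7.1⁴)/(8·30.0³·6) = 155.49 N/mm
U = ½kδ² = 0.5 × 155.49 × 43.1² = 1.4442e+05 N·mm = 144.42 J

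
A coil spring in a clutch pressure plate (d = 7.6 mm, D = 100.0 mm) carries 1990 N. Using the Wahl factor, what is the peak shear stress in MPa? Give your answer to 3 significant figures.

1280 MPa

Spring index C = D/d = 100.0/7.6 = 13.1579
K_W = (4C−1)/(4C−4) + 0.615/C = 51.632/48.632 + 0.0467 = 1.1084
τ₀ = 8FD/(πd³) = 8·1990·100.0/(π·7.6³) = 1.592e+06/1379.1 = 1154.4 MPa
τ_max = K·τ₀ = 1.1084 × 1154.4 = 1279.6 MPa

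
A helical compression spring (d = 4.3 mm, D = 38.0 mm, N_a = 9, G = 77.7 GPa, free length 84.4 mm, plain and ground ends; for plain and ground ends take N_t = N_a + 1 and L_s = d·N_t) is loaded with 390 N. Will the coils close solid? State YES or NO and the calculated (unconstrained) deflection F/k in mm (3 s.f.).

k = Gd⁴/(8D³N_a) = (77.7×10³)(4.3⁴)/(8·38.0³·9) = 6.7237 N/mm
N_t = 10; L_s = 4.3·10 = 43 mm; δ_solid = L₀ − L_s = 84.4 − 43 = 41.4 mm
δ = F/k = 390/6.7237 = 58.003 mm
δ ≥ δ_solid → spring goes solid

YES, δ = 58.0 mm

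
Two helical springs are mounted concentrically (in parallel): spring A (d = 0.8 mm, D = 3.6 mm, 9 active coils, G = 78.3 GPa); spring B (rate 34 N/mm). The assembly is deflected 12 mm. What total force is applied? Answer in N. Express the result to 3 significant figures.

k_A = Gd⁴/(8D³N_a) = (78.3×10³)(0.8⁴)/(8·3.6³·9) = 9.5473 N/mm
Parallel: k_eq = 9.5473 + 34 = 43.547 N/mm
F = k_eq·δ = 43.547·12 = 522.57 N

523 N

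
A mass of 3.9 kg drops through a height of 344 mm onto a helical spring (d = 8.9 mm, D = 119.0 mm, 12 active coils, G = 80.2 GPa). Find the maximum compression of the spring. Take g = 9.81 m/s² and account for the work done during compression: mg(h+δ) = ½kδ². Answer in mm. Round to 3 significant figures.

105 mm

k = Gd⁴/(8D³N_a) = (80.2×10³)(8.9⁴)/(8·119.0³·12) = 3.1104 N/mm
W = mg = 3.9 × 9.81 = 38.259 N
½kδ² − Wδ − Wh = 0 → δ = (W + √(W² + 2kWh))/k
δ = (38.259 + √(1463.8 + 81873.7))/3.1104 = (38.259 + 288.68)/3.1104 = 105.11 mm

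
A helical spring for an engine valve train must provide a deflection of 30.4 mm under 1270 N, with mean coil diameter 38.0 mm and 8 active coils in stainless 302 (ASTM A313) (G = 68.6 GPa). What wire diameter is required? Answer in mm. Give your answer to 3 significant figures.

Required rate k = F/δ = 1270/30.4 = 41.776 N/mm
d = (8D³N_a·k / G)^(1/4) = (8·38.0³·8·41.776 / (68.6×10³))^0.25
  = (2138.6)^0.25 = 6.8004 mm

6.80 mm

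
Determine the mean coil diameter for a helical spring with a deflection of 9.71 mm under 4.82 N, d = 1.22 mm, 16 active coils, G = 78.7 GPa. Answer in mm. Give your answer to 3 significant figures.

14.0 mm

Required rate k = F/δ = 4.82/9.71 = 0.4964 N/mm
D = (Gd⁴/(8N_a·k))^(1/3) = (78.7×10³·1.22⁴/(8·16·0.4964))^(1/3)
  = (2743.95)^(1/3) = 13.9999 mm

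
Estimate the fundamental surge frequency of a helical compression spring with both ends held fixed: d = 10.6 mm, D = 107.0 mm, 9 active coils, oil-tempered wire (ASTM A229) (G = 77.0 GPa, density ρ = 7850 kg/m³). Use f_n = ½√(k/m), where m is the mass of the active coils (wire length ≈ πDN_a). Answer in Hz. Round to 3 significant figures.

k = Gd⁴/(8D³N_a) = (77.0×10³)(10.6⁴)/(8·107.0³·9) = 11.021 N/mm = 11021 N/m
Wire length L = πDN_a = π·107.0·9 = 3025.4 mm
m = ρ·(πd²/4)·L = 7850 × 88.247×10⁻⁶ m² × 3.0254 m = 2.0958 kg
f_n = ½√(k/m) = 0.5·√(11021/2.0958) = 0.5·√(5258.8) = 36.259 Hz

36.3 Hz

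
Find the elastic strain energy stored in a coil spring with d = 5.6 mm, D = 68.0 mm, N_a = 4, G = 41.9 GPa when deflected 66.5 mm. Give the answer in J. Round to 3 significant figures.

9.06 J

k = Gd⁴/(8D³N_a) = (41.9×10³)(5.6⁴)/(8·68.0³·4) = 4.0953 N/mm
U = ½kδ² = 0.5 × 4.0953 × 66.5² = 9055.3 N·mm = 9.0553 J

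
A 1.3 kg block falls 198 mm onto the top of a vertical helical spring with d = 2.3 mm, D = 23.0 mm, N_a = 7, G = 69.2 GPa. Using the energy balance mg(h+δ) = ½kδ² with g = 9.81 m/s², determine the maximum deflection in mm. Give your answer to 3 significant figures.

46.9 mm

k = Gd⁴/(8D³N_a) = (69.2×10³)(2.3⁴)/(8·23.0³·7) = 2.8421 N/mm
W = mg = 1.3 × 9.81 = 12.753 N
½kδ² − Wδ − Wh = 0 → δ = (W + √(W² + 2kWh))/k
δ = (12.753 + √(162.64 + 14353.4))/2.8421 = (12.753 + 120.48)/2.8421 = 46.878 mm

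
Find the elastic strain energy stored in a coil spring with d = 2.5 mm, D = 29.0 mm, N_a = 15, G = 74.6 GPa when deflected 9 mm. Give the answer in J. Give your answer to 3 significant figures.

k = Gd⁴/(8D³N_a) = (74.6×10³)(2.5⁴)/(8·29.0³·15) = 0.99569 N/mm
U = ½kδ² = 0.5 × 0.99569 × 9² = 40.325 N·mm = 0.040325 J

0.0403 J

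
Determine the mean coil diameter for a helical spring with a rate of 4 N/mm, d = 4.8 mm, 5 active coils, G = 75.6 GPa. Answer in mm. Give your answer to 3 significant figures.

D = (Gd⁴/(8N_a·k))^(1/3) = (75.6×10³·4.8⁴/(8·5·4))^(1/3)
  = (250823)^(1/3) = 63.0651 mm

63.1 mm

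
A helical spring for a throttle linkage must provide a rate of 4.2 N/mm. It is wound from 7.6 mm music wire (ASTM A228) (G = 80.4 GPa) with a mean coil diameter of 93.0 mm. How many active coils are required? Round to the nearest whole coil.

10

N_a = Gd⁴/(8D³k) = (80.4×10³ × 7.6⁴)/(8 × 93.0³ × 4.2)
    = 2.68232e+08 / 2.70264e+07 = 9.925 → 10 coils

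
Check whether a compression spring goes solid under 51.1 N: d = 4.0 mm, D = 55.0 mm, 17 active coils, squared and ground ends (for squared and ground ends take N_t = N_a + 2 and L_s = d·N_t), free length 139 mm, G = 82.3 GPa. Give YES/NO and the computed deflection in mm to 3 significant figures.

k = Gd⁴/(8D³N_a) = (82.3×10³)(4.0⁴)/(8·55.0³·17) = 0.93114 N/mm
N_t = 19; L_s = 4.0·19 = 76 mm; δ_solid = L₀ − L_s = 139 − 76 = 63 mm
δ = F/k = 51.1/0.93114 = 54.879 mm
δ < δ_solid → spring does not go solid

NO, δ = 54.9 mm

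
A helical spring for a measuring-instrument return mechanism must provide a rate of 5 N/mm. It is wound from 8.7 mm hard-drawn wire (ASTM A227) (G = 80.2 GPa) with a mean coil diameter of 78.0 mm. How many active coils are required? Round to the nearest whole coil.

24

N_a = Gd⁴/(8D³k) = (80.2×10³ × 8.7⁴)/(8 × 78.0³ × 5)
    = 4.59464e+08 / 1.89821e+07 = 24.21 → 24 coils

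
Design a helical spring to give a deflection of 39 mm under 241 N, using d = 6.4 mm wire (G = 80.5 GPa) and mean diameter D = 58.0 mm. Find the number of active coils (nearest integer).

Required rate k = F/δ = 241/39 = 6.1795 N/mm
N_a = Gd⁴/(8D³k) = (80.5×10³ × 6.4⁴)/(8 × 58.0³ × 6.1795)
    = 1.35057e+08 / 9.64554e+06 = 14 → 14 coils

14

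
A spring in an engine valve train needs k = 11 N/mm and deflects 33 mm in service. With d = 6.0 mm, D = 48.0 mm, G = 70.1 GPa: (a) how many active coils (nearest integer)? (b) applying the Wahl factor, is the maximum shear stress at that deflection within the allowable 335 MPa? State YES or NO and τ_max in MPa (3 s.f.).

(a) 9 coils; (b) YES, τ_max = 252 MPa

N_a = Gd⁴/(8D³k) = (70.1×10³)(6.0⁴)/(8·48.0³·11) = 9.335 → N_a = 9
Actual rate k = Gd⁴/(8D³·9) = 11.41 N/mm
Working load F = kδ = 11.41·33 = 376.51 N
C = 48.0/6.0 = 8.0000; K_W = (4C−1)/(4C−4)+0.615/C = 1.1840
τ_max = K_W·8FD/(πd³) = 1.1840·213.06 = 252.27 MPa
τ_max ≤ 335 MPa → acceptable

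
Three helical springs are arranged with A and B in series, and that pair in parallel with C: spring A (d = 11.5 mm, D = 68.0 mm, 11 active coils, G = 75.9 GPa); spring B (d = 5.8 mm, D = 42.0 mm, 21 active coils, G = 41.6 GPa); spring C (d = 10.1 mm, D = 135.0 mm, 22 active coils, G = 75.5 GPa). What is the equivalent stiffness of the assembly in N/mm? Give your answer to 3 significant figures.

5.32 N/mm

k_A = Gd⁴/(8D³N_a) = (75.9×10³)(11.5⁴)/(8·68.0³·11) = 47.976 N/mm
k_B = Gd⁴/(8D³N_a) = (41.6×10³)(5.8⁴)/(8·42.0³·21) = 3.7822 N/mm
k_C = Gd⁴/(8D³N_a) = (75.5×10³)(10.1⁴)/(8·135.0³·22) = 1.8143 N/mm
Springs A,B series: k_AB = 1/(1/47.976+1/3.7822) = 3.5058 N/mm; parallel with C: k_eq = 3.5058+1.8143 = 5.3202 N/mm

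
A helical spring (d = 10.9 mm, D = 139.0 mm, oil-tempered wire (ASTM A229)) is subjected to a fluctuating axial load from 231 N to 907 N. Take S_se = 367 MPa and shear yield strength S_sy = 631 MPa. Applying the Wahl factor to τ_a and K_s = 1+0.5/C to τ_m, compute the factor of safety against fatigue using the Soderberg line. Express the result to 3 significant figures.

1.87

C = D/d = 139.0/10.9 = 12.7523; K_W = (4C−1)/(4C−4)+0.615/C = 1.1120; K_s = 1+0.5/C = 1.0392
F_a = (F_max−F_min)/2 = 338 N; F_m = (F_max+F_min)/2 = 569 N
τ_a = K_W·8F_aD/(πd³) = 1.1120 × 92.383 = 102.73 MPa
τ_m = K_s·8F_mD/(πd³) = 1.0392 × 155.52 = 161.62 MPa
Soderberg: 1/n_f = τ_a/S_se + τ_m/S_sy = 102.73/367 + 161.62/631 = 0.27993 + 0.25613 = 0.53606
n_f = 1/0.53606 = 1.865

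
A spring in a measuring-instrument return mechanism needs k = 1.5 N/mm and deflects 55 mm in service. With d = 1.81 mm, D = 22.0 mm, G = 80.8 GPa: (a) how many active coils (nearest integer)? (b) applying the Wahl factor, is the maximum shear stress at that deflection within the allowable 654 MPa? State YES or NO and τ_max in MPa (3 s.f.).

N_a = Gd⁴/(8D³k) = (80.8×10³)(1.81⁴)/(8·22.0³·1.5) = 6.787 → N_a = 7
Actual rate k = Gd⁴/(8D³·7) = 1.4544 N/mm
Working load F = kδ = 1.4544·55 = 79.989 N
C = 22.0/1.81 = 12.1547; K_W = (4C−1)/(4C−4)+0.615/C = 1.1178
τ_max = K_W·8FD/(πd³) = 1.1178·755.72 = 844.77 MPa
τ_max > 654 MPa → exceeds allowable

(a) 7 coils; (b) NO, τ_max = 845 MPa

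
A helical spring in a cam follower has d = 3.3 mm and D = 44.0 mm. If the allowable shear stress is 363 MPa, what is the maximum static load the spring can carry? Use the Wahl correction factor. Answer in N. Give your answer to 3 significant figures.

105 N

C = D/d = 44.0/3.3 = 13.3333
K_W = (4C−1)/(4C−4) + 0.615/C = 52.333/49.333 + 0.0461 = 1.1069
τ_max = K·8FD/(πd³) → F_max = τ_allow·πd³/(8DK)
F_max = 363·π·3.3³/(8·44.0·1.1069) = 40982/389.64 = 105.18 N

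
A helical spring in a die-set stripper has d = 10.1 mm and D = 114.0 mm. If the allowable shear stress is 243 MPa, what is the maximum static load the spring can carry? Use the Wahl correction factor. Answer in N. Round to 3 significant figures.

765 N

C = D/d = 114.0/10.1 = 11.2871
K_W = (4C−1)/(4C−4) + 0.615/C = 44.149/41.149 + 0.0545 = 1.1274
τ_max = K·8FD/(πd³) → F_max = τ_allow·πd³/(8DK)
F_max = 243·π·10.1³/(8·114.0·1.1274) = 7.8654e+05/1028.2 = 764.98 N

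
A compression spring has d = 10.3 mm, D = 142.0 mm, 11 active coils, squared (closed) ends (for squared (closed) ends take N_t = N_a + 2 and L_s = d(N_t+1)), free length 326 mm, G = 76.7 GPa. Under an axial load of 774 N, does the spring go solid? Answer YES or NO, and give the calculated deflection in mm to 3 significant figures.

k = Gd⁴/(8D³N_a) = (76.7×10³)(10.3⁴)/(8·142.0³·11) = 3.4261 N/mm
N_t = 13; L_s = 10.3·14 = 144.2 mm; δ_solid = L₀ − L_s = 326 − 144.2 = 181.8 mm
δ = F/k = 774/3.4261 = 225.91 mm
δ ≥ δ_solid → spring goes solid

YES, δ = 226 mm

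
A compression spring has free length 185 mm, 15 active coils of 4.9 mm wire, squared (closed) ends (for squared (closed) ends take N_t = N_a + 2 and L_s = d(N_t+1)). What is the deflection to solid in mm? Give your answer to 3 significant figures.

96.8 mm

N_t = 17; L_s = 4.9·18 = 88.2 mm
δ_solid = L₀ − L_s = 185 − 88.2 = 96.8 mm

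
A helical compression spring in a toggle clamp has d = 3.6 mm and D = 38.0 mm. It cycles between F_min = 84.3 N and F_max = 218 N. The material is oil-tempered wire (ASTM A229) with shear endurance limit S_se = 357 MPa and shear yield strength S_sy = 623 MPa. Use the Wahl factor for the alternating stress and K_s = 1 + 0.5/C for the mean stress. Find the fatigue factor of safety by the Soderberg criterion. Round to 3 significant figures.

C = D/d = 38.0/3.6 = 10.5556; K_W = (4C−1)/(4C−4)+0.615/C = 1.1368; K_s = 1+0.5/C = 1.0474
F_a = (F_max−F_min)/2 = 66.85 N; F_m = (F_max+F_min)/2 = 151.15 N
τ_a = K_W·8F_aD/(πd³) = 1.1368 × 138.65 = 157.61 MPa
τ_m = K_s·8F_mD/(πd³) = 1.0474 × 313.49 = 328.34 MPa
Soderberg: 1/n_f = τ_a/S_se + τ_m/S_sy = 157.61/357 + 328.34/623 = 0.44148 + 0.52703 = 0.96851
n_f = 1/0.96851 = 1.033

1.03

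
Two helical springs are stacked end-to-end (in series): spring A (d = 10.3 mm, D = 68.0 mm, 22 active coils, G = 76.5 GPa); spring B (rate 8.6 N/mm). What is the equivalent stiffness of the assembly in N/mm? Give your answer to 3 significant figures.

5.54 N/mm

k_A = Gd⁴/(8D³N_a) = (76.5×10³)(10.3⁴)/(8·68.0³·22) = 15.559 N/mm
Series: 1/k_eq = 1/15.559 + 1/8.6 = 0.18055; k_eq = 5.5386 N/mm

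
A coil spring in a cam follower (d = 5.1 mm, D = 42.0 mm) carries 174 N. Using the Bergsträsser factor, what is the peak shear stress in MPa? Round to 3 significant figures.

164 MPa

Spring index C = D/d = 42.0/5.1 = 8.2353
K_B = (4C+2)/(4C−3) = 34.941/29.941 = 1.1670
τ₀ = 8FD/(πd³) = 8·174·42.0/(π·5.1³) = 58464/416.74 = 140.29 MPa
τ_max = K·τ₀ = 1.1670 × 140.29 = 163.72 MPa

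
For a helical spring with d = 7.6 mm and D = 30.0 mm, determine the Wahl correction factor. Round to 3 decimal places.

1.410

C = D/d = 30.0/7.6 = 3.9474
K_W = (4C−1)/(4C−4) + 0.615/C = 14.789/11.789 + 0.1558 = 1.4103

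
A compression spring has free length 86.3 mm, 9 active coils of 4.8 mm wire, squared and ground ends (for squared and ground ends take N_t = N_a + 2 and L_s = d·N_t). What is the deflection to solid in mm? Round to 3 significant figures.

33.5 mm

N_t = 11; L_s = 4.8·11 = 52.8 mm
δ_solid = L₀ − L_s = 86.3 − 52.8 = 33.5 mm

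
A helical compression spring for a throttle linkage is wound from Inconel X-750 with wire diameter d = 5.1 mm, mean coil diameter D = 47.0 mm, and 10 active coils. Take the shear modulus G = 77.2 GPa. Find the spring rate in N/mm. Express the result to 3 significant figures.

6.29 N/mm

k = Gd⁴/(8D³N_a) = (77.2×10³ × 5.1⁴) / (8 × 47.0³ × 10)
  = 5.22274e+07 / 8.30584e+06 = 6.288 N/mm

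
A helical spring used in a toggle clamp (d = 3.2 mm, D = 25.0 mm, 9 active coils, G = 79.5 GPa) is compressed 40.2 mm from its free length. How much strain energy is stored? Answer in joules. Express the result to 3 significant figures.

5.99 J

k = Gd⁴/(8D³N_a) = (79.5×10³)(3.2⁴)/(8·25.0³·9) = 7.4099 N/mm
U = ½kδ² = 0.5 × 7.4099 × 40.2² = 5987.4 N·mm = 5.9874 J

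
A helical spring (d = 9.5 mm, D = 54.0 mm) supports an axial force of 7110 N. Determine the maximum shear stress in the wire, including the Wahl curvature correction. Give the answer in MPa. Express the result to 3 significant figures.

1450 MPa

Spring index C = D/d = 54.0/9.5 = 5.6842
K_W = (4C−1)/(4C−4) + 0.615/C = 21.737/18.737 + 0.1082 = 1.2683
τ₀ = 8FD/(πd³) = 8·7110·54.0/(π·9.5³) = 3.07152e+06/2693.5 = 1140.3 MPa
τ_max = K·τ₀ = 1.2683 × 1140.3 = 1446.3 MPa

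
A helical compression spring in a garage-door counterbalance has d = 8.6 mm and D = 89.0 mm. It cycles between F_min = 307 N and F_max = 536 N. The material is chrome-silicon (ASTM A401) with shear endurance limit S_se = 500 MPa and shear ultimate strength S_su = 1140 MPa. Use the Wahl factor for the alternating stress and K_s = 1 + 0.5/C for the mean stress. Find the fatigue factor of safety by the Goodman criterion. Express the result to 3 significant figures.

C = D/d = 89.0/8.6 = 10.3488; K_W = (4C−1)/(4C−4)+0.615/C = 1.1397; K_s = 1+0.5/C = 1.0483
F_a = (F_max−F_min)/2 = 114.5 N; F_m = (F_max+F_min)/2 = 421.5 N
τ_a = K_W·8F_aD/(πd³) = 1.1397 × 40.798 = 46.496 MPa
τ_m = K_s·8F_mD/(πd³) = 1.0483 × 150.19 = 157.44 MPa
Goodman: 1/n_f = τ_a/S_se + τ_m/S_su = 46.496/500 + 157.44/1140 = 0.09299 + 0.13811 = 0.2311
n_f = 1/0.2311 = 4.327

4.33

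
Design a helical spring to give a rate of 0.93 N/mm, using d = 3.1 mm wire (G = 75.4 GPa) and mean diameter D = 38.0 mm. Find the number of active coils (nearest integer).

N_a = Gd⁴/(8D³k) = (75.4×10³ × 3.1⁴)/(8 × 38.0³ × 0.93)
    = 6.96335e+06 / 408248 = 17.06 → 17 coils

17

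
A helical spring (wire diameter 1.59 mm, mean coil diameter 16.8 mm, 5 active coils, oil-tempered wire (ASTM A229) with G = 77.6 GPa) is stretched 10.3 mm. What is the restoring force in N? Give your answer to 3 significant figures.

k = Gd⁴/(8D³N_a) = (77.6×10³)(1.59⁴)/(8·16.8³·5) = 2.6149 N/mm
F = k·δ = 2.6149 × 10.3 = 26.934 N

26.9 N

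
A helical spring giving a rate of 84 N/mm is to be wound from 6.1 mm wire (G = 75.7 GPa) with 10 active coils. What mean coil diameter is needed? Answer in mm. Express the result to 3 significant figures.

D = (Gd⁴/(8N_a·k))^(1/3) = (75.7×10³·6.1⁴/(8·10·84))^(1/3)
  = (15597.2)^(1/3) = 24.9852 mm

25.0 mm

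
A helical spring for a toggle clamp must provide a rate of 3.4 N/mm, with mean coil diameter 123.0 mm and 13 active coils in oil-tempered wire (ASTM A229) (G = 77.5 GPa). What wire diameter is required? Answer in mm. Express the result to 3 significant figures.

9.60 mm

d = (8D³N_a·k / G)^(1/4) = (8·123.0³·13·3.4 / (77.5×10³))^0.25
  = (8490.4)^0.25 = 9.5991 mm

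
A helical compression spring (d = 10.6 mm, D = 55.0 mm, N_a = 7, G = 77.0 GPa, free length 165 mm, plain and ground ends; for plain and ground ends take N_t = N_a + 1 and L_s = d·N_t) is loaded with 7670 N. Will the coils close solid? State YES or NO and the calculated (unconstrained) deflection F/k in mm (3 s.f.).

NO, δ = 73.5 mm

k = Gd⁴/(8D³N_a) = (77.0×10³)(10.6⁴)/(8·55.0³·7) = 104.34 N/mm
N_t = 8; L_s = 10.6·8 = 84.8 mm; δ_solid = L₀ − L_s = 165 − 84.8 = 80.2 mm
δ = F/k = 7670/104.34 = 73.512 mm
δ < δ_solid → spring does not go solid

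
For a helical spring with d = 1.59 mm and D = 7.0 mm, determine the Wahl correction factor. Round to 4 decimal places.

1.3601

C = D/d = 7.0/1.59 = 4.4025
K_W = (4C−1)/(4C−4) + 0.615/C = 16.610/13.610 + 0.1397 = 1.3601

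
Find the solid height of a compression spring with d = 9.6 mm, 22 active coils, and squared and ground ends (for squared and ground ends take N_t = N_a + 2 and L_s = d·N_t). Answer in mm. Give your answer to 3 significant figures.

squared and ground ends: N_t = N_a + 2 = 22 + 2 = 24
L_s = d·N_t = 9.6 × 24 = 230.4 mm

230 mm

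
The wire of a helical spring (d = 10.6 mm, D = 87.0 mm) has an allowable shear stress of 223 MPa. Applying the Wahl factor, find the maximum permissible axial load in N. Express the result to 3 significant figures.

C = D/d = 87.0/10.6 = 8.2075
K_W = (4C−1)/(4C−4) + 0.615/C = 31.830/28.830 + 0.0749 = 1.1790
τ_max = K·8FD/(πd³) → F_max = τ_allow·πd³/(8DK)
F_max = 223·π·10.6³/(8·87.0·1.1790) = 8.344e+05/820.58 = 1016.8 N

1020 N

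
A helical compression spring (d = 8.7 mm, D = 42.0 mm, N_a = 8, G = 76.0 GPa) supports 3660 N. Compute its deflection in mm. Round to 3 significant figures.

39.9 mm

k = Gd⁴/(8D³N_a) = (76.0×10³)(8.7⁴)/(8·42.0³·8) = 91.825 N/mm
δ = F/k = 3660 / 91.825 = 39.858 mm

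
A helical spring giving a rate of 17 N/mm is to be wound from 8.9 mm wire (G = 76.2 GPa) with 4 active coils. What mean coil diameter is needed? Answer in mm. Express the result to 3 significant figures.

95.8 mm

D = (Gd⁴/(8N_a·k))^(1/3) = (76.2×10³·8.9⁴/(8·4·17))^(1/3)
  = (878853)^(1/3) = 95.7867 mm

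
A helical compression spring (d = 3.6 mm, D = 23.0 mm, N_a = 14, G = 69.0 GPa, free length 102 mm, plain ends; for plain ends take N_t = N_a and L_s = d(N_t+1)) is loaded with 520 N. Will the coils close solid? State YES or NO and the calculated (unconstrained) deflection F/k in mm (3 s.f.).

k = Gd⁴/(8D³N_a) = (69.0×10³)(3.6⁴)/(8·23.0³·14) = 8.5047 N/mm
N_t = 14; L_s = 3.6·15 = 54 mm; δ_solid = L₀ − L_s = 102 − 54 = 48 mm
δ = F/k = 520/8.5047 = 61.143 mm
δ ≥ δ_solid → spring goes solid

YES, δ = 61.1 mm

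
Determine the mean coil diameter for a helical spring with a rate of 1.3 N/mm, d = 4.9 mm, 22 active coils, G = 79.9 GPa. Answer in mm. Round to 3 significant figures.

58.6 mm

D = (Gd⁴/(8N_a·k))^(1/3) = (79.9×10³·4.9⁴/(8·22·1.3))^(1/3)
  = (201315)^(1/3) = 58.6082 mm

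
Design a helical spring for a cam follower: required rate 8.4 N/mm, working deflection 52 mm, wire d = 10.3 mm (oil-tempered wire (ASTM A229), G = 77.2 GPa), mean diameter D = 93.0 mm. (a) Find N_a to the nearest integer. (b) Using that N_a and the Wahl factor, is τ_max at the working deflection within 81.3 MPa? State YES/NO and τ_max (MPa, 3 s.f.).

N_a = Gd⁴/(8D³k) = (77.2×10³)(10.3⁴)/(8·93.0³·8.4) = 16.07 → N_a = 16
Actual rate k = Gd⁴/(8D³·16) = 8.4393 N/mm
Working load F = kδ = 8.4393·52 = 438.84 N
C = 93.0/10.3 = 9.0291; K_W = (4C−1)/(4C−4)+0.615/C = 1.1615
τ_max = K_W·8FD/(πd³) = 1.1615·95.109 = 110.47 MPa
τ_max > 81.3 MPa → exceeds allowable

(a) 16 coils; (b) NO, τ_max = 110 MPa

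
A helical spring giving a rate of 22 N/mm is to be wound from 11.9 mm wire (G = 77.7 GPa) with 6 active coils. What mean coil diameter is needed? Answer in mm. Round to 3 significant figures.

114 mm

D = (Gd⁴/(8N_a·k))^(1/3) = (77.7×10³·11.9⁴/(8·6·22))^(1/3)
  = (1.47552e+06)^(1/3) = 113.8453 mm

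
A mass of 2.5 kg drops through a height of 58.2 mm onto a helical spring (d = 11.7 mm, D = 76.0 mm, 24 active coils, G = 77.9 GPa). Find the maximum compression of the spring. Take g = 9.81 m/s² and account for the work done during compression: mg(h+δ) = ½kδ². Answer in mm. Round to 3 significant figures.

14.3 mm

k = Gd⁴/(8D³N_a) = (77.9×10³)(11.7⁴)/(8·76.0³·24) = 17.32 N/mm
W = mg = 2.5 × 9.81 = 24.525 N
½kδ² − Wδ − Wh = 0 → δ = (W + √(W² + 2kWh))/k
δ = (24.525 + √(601.48 + 49442.6))/17.32 = (24.525 + 223.71)/17.32 = 14.332 mm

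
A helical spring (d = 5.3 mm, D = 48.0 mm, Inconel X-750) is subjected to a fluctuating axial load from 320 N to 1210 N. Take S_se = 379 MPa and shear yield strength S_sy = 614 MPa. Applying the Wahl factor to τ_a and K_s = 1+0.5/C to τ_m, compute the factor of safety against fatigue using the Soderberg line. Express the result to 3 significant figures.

0.455

C = D/d = 48.0/5.3 = 9.0566; K_W = (4C−1)/(4C−4)+0.615/C = 1.1610; K_s = 1+0.5/C = 1.0552
F_a = (F_max−F_min)/2 = 445 N; F_m = (F_max+F_min)/2 = 765 N
τ_a = K_W·8F_aD/(πd³) = 1.1610 × 365.35 = 424.18 MPa
τ_m = K_s·8F_mD/(πd³) = 1.0552 × 628.08 = 662.76 MPa
Soderberg: 1/n_f = τ_a/S_se + τ_m/S_sy = 424.18/379 + 662.76/614 = 1.11920 + 1.07941 = 2.1986
n_f = 1/2.1986 = 0.4548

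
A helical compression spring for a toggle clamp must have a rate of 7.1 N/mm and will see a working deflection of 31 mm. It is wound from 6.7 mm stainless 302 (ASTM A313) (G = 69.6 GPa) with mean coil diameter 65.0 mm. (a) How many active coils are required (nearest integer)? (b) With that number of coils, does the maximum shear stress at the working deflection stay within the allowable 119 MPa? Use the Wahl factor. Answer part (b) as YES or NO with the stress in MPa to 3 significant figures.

(a) 9 coils; (b) NO, τ_max = 139 MPa

N_a = Gd⁴/(8D³k) = (69.6×10³)(6.7⁴)/(8·65.0³·7.1) = 8.991 → N_a = 9
Actual rate k = Gd⁴/(8D³·9) = 7.0931 N/mm
Working load F = kδ = 7.0931·31 = 219.89 N
C = 65.0/6.7 = 9.7015; K_W = (4C−1)/(4C−4)+0.615/C = 1.1496
τ_max = K_W·8FD/(πd³) = 1.1496·121.01 = 139.11 MPa
τ_max > 119 MPa → exceeds allowable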